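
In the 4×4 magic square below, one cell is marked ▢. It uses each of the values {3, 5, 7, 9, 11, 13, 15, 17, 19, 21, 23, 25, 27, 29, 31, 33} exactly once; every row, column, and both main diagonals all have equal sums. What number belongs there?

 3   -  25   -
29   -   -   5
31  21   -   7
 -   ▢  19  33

11

The 16 entries sum to 288, so each line sums to 288/4 = 72.
Row 3 must total 72; the given cells sum to 59, so (3,3) = 13.
From column 1, 72 − (3 + 29 + 31) gives (4,1) = 9.
From column 3, 72 − (25 + 13 + 19) gives (2,3) = 15.
Using column 4: 5 + 7 + 33 + ? → (1,4) = 72 − 45 = 27.
Main diagonal must total 72; the given cells sum to 49, so (2,2) = 23.
Row 1 must total 72; the given cells sum to 55, so (1,2) = 17.
Using row 4: 9 + 19 + 33 + ? → (4,2) = 72 − 61 = 11.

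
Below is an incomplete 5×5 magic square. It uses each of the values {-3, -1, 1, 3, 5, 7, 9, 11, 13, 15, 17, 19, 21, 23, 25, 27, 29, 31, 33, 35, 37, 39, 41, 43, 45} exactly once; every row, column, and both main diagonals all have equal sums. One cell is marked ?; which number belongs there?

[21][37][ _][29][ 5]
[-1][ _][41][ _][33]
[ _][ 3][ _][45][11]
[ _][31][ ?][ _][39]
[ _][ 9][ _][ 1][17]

-3

The 25 entries sum to 525, so each line sums to 525/5 = 105.
Using row 1: 21 + 37 + 29 + 5 + ? → (1,3) = 105 − 92 = 13.
From column 2, 105 − (37 + 3 + 31 + 9) gives (2,2) = 25.
Row 2 must total 105; the given cells sum to 98, so (2,4) = 7.
Column 4 needs 105; the known cells sum to 82, so (4,4) = 23.
Main diagonal must total 105; the given cells sum to 86, so (3,3) = 19.
Anti-diagonal: 5 + 7 + 19 + 31 + ? = 105, so (5,1) = 43.
Row 3 needs 105; the known cells sum to 78, so (3,1) = 27.
From row 5, 105 − (43 + 9 + 1 + 17) gives (5,3) = 35.
Column 1: 21 + (-1) + 27 + 43 + ? = 105, so (4,1) = 15.
Using column 3: 13 + 41 + 19 + 35 + ? → (4,3) = 105 − 108 = -3.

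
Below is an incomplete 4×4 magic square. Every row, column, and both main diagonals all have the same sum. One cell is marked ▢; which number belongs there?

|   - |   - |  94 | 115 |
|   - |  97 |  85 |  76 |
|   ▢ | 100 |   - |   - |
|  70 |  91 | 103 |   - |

109

Anti-diagonal is complete and sums to 370; that is the magic constant.
From row 2, 370 − (97 + 85 + 76) gives (2,1) = 112.
Row 4 needs 370; the known cells sum to 264, so (4,4) = 106.
Column 2 needs 370; the known cells sum to 288, so (1,2) = 82.
Using column 3: 94 + 85 + 103 + ? → (3,3) = 370 − 282 = 88.
Column 4 must total 370; the given cells sum to 297, so (3,4) = 73.
From main diagonal, 370 − (97 + 88 + 106) gives (1,1) = 79.
From row 3, 370 − (100 + 88 + 73) gives (3,1) = 109.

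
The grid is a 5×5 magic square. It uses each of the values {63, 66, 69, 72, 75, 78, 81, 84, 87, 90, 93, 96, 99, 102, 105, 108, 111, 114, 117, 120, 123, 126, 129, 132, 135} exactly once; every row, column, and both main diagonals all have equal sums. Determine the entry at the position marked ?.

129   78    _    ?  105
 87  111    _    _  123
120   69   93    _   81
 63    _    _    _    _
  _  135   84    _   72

66

The 25 entries sum to 2475, so each line sums to 2475/5 = 495.
The remaining cell in row 3 is (3,4) = 495 − 363 = 132.
From column 1, 495 − (129 + 87 + 120 + 63) gives (5,1) = 96.
Using column 2: 78 + 111 + 69 + 135 + ? → (4,2) = 495 − 393 = 102.
Column 5 must total 495; the given cells sum to 381, so (4,5) = 114.
Using main diagonal: 129 + 111 + 93 + 72 + ? → (4,4) = 495 − 405 = 90.
Anti-diagonal needs 495; the known cells sum to 396, so (2,4) = 99.
Row 2 must total 495; the given cells sum to 420, so (2,3) = 75.
The remaining cell in row 4 is (4,3) = 495 − 369 = 126.
The remaining cell in row 5 is (5,4) = 495 − 387 = 108.
Using column 3: 75 + 93 + 126 + 84 + ? → (1,3) = 495 − 378 = 117.
The remaining cell in column 4 is (1,4) = 495 − 429 = 66.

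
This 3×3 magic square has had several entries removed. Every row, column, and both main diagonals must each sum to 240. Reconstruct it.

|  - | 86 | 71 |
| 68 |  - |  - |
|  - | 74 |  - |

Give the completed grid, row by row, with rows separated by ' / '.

83 86 71 / 68 80 92 / 89 74 77

Using row 1: 86 + 71 + ? → (1,1) = 240 − 157 = 83.
From column 1, 240 − (83 + 68) gives (3,1) = 89.
Column 2: 86 + 74 + ? = 240, so (2,2) = 80.
Main diagonal needs 240; the known cells sum to 163, so (3,3) = 77.
Row 2 needs 240; the known cells sum to 148, so (2,3) = 92.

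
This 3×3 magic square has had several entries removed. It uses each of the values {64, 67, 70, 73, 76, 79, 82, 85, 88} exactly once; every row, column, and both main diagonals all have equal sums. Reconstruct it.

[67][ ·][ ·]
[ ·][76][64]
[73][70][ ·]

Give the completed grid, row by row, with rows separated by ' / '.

67 82 79 / 88 76 64 / 73 70 85

The 9 entries sum to 684, so each line sums to 684/3 = 228.
Row 2: 76 + 64 + ? = 228, so (2,1) = 88.
Row 3: 73 + 70 + ? = 228, so (3,3) = 85.
Using column 2: 76 + 70 + ? → (1,2) = 228 − 146 = 82.
Column 3 must total 228; the given cells sum to 149, so (1,3) = 79.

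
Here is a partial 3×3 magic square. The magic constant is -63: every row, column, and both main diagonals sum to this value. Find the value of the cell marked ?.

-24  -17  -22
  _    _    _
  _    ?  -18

From column 3, -63 − (-22 + (-18)) gives (2,3) = -23.
Main diagonal must total -63; the given cells sum to -42, so (2,2) = -21.
From anti-diagonal, -63 − (-22 + (-21)) gives (3,1) = -20.
The remaining cell in row 2 is (2,1) = -63 − (-44) = -19.
The remaining cell in row 3 is (3,2) = -63 − (-38) = -25.

-25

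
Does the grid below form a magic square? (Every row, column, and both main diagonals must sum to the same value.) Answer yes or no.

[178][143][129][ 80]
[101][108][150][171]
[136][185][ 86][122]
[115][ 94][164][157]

No — row 3 sums to 529 but row 1 sums to 530.

Row 1: 178 + 143 + 129 + 80 = 530.
Row 2: 101 + 108 + 150 + 171 = 530.
Row 3: 136 + 185 + 86 + 122 = 529.
Row 4: 115 + 94 + 164 + 157 = 530.
Column 1: 178 + 101 + 136 + 115 = 530.
Column 2: 143 + 108 + 185 + 94 = 530.
Column 3: 129 + 150 + 86 + 164 = 529.
Column 4: 80 + 171 + 122 + 157 = 530.
Main diagonal: 178 + 108 + 86 + 157 = 529.
Anti-diagonal: 80 + 150 + 185 + 115 = 530.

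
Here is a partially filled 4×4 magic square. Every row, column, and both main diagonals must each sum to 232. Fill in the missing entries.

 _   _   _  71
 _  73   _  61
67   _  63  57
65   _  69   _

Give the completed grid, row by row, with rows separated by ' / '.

53 59 49 71 / 47 73 51 61 / 67 45 63 57 / 65 55 69 43

Using row 3: 67 + 63 + 57 + ? → (3,2) = 232 − 187 = 45.
Column 4: 71 + 61 + 57 + ? = 232, so (4,4) = 43.
The remaining cell in main diagonal is (1,1) = 232 − 179 = 53.
The remaining cell in anti-diagonal is (2,3) = 232 − 181 = 51.
The remaining cell in row 2 is (2,1) = 232 − 185 = 47.
Row 4: 65 + 69 + 43 + ? = 232, so (4,2) = 55.
From column 2, 232 − (73 + 45 + 55) gives (1,2) = 59.
Using column 3: 51 + 63 + 69 + ? → (1,3) = 232 − 183 = 49.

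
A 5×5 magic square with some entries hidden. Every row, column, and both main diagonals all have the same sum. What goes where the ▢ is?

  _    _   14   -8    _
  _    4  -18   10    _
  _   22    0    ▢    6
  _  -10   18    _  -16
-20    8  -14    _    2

Column 3 is complete and sums to 0; that is the magic constant.
Row 5 needs 0; the known cells sum to -24, so (5,4) = 24.
The remaining cell in column 2 is (1,2) = 0 − 24 = -24.
From anti-diagonal, 0 − (10 + 0 + (-10) + (-20)) gives (1,5) = 20.
Using row 1: -24 + 14 + (-8) + 20 + ? → (1,1) = 0 − 2 = -2.
Column 5 needs 0; the known cells sum to 12, so (2,5) = -12.
The remaining cell in main diagonal is (4,4) = 0 − 4 = -4.
From row 2, 0 − (4 + (-18) + 10 + (-12)) gives (2,1) = 16.
Row 4 needs 0; the known cells sum to -12, so (4,1) = 12.
From column 1, 0 − (-2 + 16 + 12 + (-20)) gives (3,1) = -6.
Column 4: -8 + 10 + (-4) + 24 + ? = 0, so (3,4) = -22.

-22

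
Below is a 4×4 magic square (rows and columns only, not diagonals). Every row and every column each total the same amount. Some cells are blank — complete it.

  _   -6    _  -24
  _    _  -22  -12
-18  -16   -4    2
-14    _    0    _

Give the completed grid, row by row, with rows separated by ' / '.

Row 3 is already complete: -18 + -16 + -4 + 2 = -36, so that is the magic constant.
Column 3 needs -36; the known cells sum to -26, so (1,3) = -10.
The remaining cell in column 4 is (4,4) = -36 − (-34) = -2.
Row 1 must total -36; the given cells sum to -40, so (1,1) = 4.
Row 4 must total -36; the given cells sum to -16, so (4,2) = -20.
From column 1, -36 − (4 + (-18) + (-14)) gives (2,1) = -8.
Using column 2: -6 + (-16) + (-20) + ? → (2,2) = -36 − (-42) = 6.

4 -6 -10 -24 / -8 6 -22 -12 / -18 -16 -4 2 / -14 -20 0 -2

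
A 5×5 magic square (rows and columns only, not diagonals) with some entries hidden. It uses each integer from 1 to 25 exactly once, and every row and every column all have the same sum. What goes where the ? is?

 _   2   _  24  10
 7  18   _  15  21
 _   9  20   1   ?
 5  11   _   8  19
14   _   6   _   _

The entries are 1 through 25, which sum to 325, so each line sums to 325/5 = 65.
Using row 2: 7 + 18 + 15 + 21 + ? → (2,3) = 65 − 61 = 4.
From row 4, 65 − (5 + 11 + 8 + 19) gives (4,3) = 22.
Column 2 needs 65; the known cells sum to 40, so (5,2) = 25.
Column 3 must total 65; the given cells sum to 52, so (1,3) = 13.
Using column 4: 24 + 15 + 1 + 8 + ? → (5,4) = 65 − 48 = 17.
Row 1: 2 + 13 + 24 + 10 + ? = 65, so (1,1) = 16.
The remaining cell in row 5 is (5,5) = 65 − 62 = 3.
From column 1, 65 − (16 + 7 + 5 + 14) gives (3,1) = 23.
Column 5 must total 65; the given cells sum to 53, so (3,5) = 12.

12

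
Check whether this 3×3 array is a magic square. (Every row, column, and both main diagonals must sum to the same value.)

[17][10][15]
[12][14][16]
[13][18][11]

Yes

Row 1: 17 + 10 + 15 = 42.
Row 2: 12 + 14 + 16 = 42.
Row 3: 13 + 18 + 11 = 42.
Column 1: 17 + 12 + 13 = 42.
Column 2: 10 + 14 + 18 = 42.
Column 3: 15 + 16 + 11 = 42.
Main diagonal: 17 + 14 + 11 = 42.
Anti-diagonal: 15 + 14 + 13 = 42.
All lines sum to 42.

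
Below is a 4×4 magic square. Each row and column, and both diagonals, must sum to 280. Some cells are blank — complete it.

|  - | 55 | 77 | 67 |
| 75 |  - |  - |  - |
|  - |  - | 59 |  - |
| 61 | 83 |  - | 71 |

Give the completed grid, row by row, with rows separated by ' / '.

81 55 77 67 / 75 69 79 57 / 63 73 59 85 / 61 83 65 71

Row 1: 55 + 77 + 67 + ? = 280, so (1,1) = 81.
Row 4: 61 + 83 + 71 + ? = 280, so (4,3) = 65.
Column 1 needs 280; the known cells sum to 217, so (3,1) = 63.
Column 3: 77 + 59 + 65 + ? = 280, so (2,3) = 79.
Using main diagonal: 81 + 59 + 71 + ? → (2,2) = 280 − 211 = 69.
Anti-diagonal: 67 + 79 + 61 + ? = 280, so (3,2) = 73.
Using row 2: 75 + 69 + 79 + ? → (2,4) = 280 − 223 = 57.
Row 3 must total 280; the given cells sum to 195, so (3,4) = 85.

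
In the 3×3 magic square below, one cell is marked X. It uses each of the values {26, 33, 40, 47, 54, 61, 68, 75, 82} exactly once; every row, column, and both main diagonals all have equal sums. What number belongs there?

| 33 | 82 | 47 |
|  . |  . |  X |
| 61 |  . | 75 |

The 9 entries sum to 486, so each line sums to 486/3 = 162.
From row 3, 162 − (61 + 75) gives (3,2) = 26.
Using column 1: 33 + 61 + ? → (2,1) = 162 − 94 = 68.
Column 2: 82 + 26 + ? = 162, so (2,2) = 54.
Column 3 must total 162; the given cells sum to 122, so (2,3) = 40.

40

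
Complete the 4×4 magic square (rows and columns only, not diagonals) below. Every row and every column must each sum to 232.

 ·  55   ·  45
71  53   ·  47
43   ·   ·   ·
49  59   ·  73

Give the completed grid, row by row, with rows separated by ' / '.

Using row 2: 71 + 53 + 47 + ? → (2,3) = 232 − 171 = 61.
Using row 4: 49 + 59 + 73 + ? → (4,3) = 232 − 181 = 51.
The remaining cell in column 1 is (1,1) = 232 − 163 = 69.
The remaining cell in column 2 is (3,2) = 232 − 167 = 65.
From column 4, 232 − (45 + 47 + 73) gives (3,4) = 67.
Row 1: 69 + 55 + 45 + ? = 232, so (1,3) = 63.
Row 3 needs 232; the known cells sum to 175, so (3,3) = 57.

69 55 63 45 / 71 53 61 47 / 43 65 57 67 / 49 59 51 73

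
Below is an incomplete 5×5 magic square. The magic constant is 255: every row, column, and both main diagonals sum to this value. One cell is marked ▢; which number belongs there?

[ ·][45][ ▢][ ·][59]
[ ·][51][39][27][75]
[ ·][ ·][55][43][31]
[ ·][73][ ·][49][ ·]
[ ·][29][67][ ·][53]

Using row 2: 51 + 39 + 27 + 75 + ? → (2,1) = 255 − 192 = 63.
Column 2 needs 255; the known cells sum to 198, so (3,2) = 57.
Column 5 must total 255; the given cells sum to 218, so (4,5) = 37.
The remaining cell in main diagonal is (1,1) = 255 − 208 = 47.
Anti-diagonal needs 255; the known cells sum to 214, so (5,1) = 41.
From row 3, 255 − (57 + 55 + 43 + 31) gives (3,1) = 69.
From row 5, 255 − (41 + 29 + 67 + 53) gives (5,4) = 65.
The remaining cell in column 1 is (4,1) = 255 − 220 = 35.
Using column 4: 27 + 43 + 49 + 65 + ? → (1,4) = 255 − 184 = 71.
The remaining cell in row 1 is (1,3) = 255 − 222 = 33.

33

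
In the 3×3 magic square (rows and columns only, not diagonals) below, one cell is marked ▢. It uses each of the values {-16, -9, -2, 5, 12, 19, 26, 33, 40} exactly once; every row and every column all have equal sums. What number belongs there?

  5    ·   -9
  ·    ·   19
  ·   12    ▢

The 9 entries sum to 108, so each line sums to 108/3 = 36.
Row 1 needs 36; the known cells sum to -4, so (1,2) = 40.
Using column 2: 40 + 12 + ? → (2,2) = 36 − 52 = -16.
Column 3 must total 36; the given cells sum to 10, so (3,3) = 26.

26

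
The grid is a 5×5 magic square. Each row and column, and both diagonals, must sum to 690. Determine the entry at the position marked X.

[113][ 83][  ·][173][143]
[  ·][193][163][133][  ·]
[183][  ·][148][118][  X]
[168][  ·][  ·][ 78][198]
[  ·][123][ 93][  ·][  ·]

88

Using row 1: 113 + 83 + 173 + 143 + ? → (1,3) = 690 − 512 = 178.
Column 3 needs 690; the known cells sum to 582, so (4,3) = 108.
Column 4 must total 690; the given cells sum to 502, so (5,4) = 188.
From main diagonal, 690 − (113 + 193 + 148 + 78) gives (5,5) = 158.
From row 4, 690 − (168 + 108 + 78 + 198) gives (4,2) = 138.
From row 5, 690 − (123 + 93 + 188 + 158) gives (5,1) = 128.
Using column 1: 113 + 183 + 168 + 128 + ? → (2,1) = 690 − 592 = 98.
Using column 2: 83 + 193 + 138 + 123 + ? → (3,2) = 690 − 537 = 153.
Using row 2: 98 + 193 + 163 + 133 + ? → (2,5) = 690 − 587 = 103.
Row 3 needs 690; the known cells sum to 602, so (3,5) = 88.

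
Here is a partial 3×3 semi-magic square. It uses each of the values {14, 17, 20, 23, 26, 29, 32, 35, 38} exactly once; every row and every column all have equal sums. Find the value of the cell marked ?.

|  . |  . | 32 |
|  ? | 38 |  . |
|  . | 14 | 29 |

The 9 entries sum to 234, so each line sums to 234/3 = 78.
The remaining cell in row 3 is (3,1) = 78 − 43 = 35.
The remaining cell in column 2 is (1,2) = 78 − 52 = 26.
The remaining cell in column 3 is (2,3) = 78 − 61 = 17.
Row 1 must total 78; the given cells sum to 58, so (1,1) = 20.
The remaining cell in row 2 is (2,1) = 78 − 55 = 23.

23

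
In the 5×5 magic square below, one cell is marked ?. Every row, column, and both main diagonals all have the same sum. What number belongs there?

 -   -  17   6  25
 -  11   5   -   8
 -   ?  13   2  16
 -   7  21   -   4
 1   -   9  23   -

Column 3 is complete and sums to 65; that is the magic constant.
From column 5, 65 − (25 + 8 + 16 + 4) gives (5,5) = 12.
Anti-diagonal: 25 + 13 + 7 + 1 + ? = 65, so (2,4) = 19.
Row 2: 11 + 5 + 19 + 8 + ? = 65, so (2,1) = 22.
Using row 5: 1 + 9 + 23 + 12 + ? → (5,2) = 65 − 45 = 20.
Using column 4: 6 + 19 + 2 + 23 + ? → (4,4) = 65 − 50 = 15.
Main diagonal needs 65; the known cells sum to 51, so (1,1) = 14.
The remaining cell in row 1 is (1,2) = 65 − 62 = 3.
Row 4 needs 65; the known cells sum to 47, so (4,1) = 18.
From column 1, 65 − (14 + 22 + 18 + 1) gives (3,1) = 10.
Column 2 needs 65; the known cells sum to 41, so (3,2) = 24.

24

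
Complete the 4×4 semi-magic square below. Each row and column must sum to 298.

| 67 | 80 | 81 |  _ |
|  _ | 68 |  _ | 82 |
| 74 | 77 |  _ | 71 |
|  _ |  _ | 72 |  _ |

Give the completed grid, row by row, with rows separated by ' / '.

Row 1: 67 + 80 + 81 + ? = 298, so (1,4) = 70.
The remaining cell in row 3 is (3,3) = 298 − 222 = 76.
Column 2 must total 298; the given cells sum to 225, so (4,2) = 73.
From column 3, 298 − (81 + 76 + 72) gives (2,3) = 69.
Column 4: 70 + 82 + 71 + ? = 298, so (4,4) = 75.
Row 2: 68 + 69 + 82 + ? = 298, so (2,1) = 79.
Row 4: 73 + 72 + 75 + ? = 298, so (4,1) = 78.

67 80 81 70 / 79 68 69 82 / 74 77 76 71 / 78 73 72 75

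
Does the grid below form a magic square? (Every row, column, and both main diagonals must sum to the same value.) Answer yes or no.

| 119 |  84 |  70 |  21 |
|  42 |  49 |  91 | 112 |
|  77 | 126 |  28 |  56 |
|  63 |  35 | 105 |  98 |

Row 1: 119 + 84 + 70 + 21 = 294.
Row 2: 42 + 49 + 91 + 112 = 294.
Row 3: 77 + 126 + 28 + 56 = 287.
Row 4: 63 + 35 + 105 + 98 = 301.
Column 1: 119 + 42 + 77 + 63 = 301.
Column 2: 84 + 49 + 126 + 35 = 294.
Column 3: 70 + 91 + 28 + 105 = 294.
Column 4: 21 + 112 + 56 + 98 = 287.
Main diagonal: 119 + 49 + 28 + 98 = 294.
Anti-diagonal: 21 + 91 + 126 + 63 = 301.

No — row 3 sums to 287 but column 2 sums to 294.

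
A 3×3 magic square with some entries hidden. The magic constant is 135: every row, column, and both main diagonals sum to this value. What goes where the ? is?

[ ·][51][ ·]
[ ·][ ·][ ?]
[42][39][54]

33

The remaining cell in column 2 is (2,2) = 135 − 90 = 45.
From main diagonal, 135 − (45 + 54) gives (1,1) = 36.
Anti-diagonal: 45 + 42 + ? = 135, so (1,3) = 48.
The remaining cell in column 1 is (2,1) = 135 − 78 = 57.
From column 3, 135 − (48 + 54) gives (2,3) = 33.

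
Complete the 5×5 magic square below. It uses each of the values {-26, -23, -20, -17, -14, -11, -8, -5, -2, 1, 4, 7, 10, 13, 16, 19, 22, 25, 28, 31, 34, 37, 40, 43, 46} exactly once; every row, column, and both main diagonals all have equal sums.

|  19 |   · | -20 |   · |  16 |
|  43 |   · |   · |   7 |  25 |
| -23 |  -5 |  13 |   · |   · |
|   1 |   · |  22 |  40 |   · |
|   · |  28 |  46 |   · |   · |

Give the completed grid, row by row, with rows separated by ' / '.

19 37 -20 -2 16 / 43 -14 -11 7 25 / -23 -5 13 31 34 / 1 4 22 40 -17 / 10 28 46 -26 -8

The 25 entries sum to 250, so each line sums to 250/5 = 50.
From column 1, 50 − (19 + 43 + (-23) + 1) gives (5,1) = 10.
Column 3 must total 50; the given cells sum to 61, so (2,3) = -11.
Anti-diagonal needs 50; the known cells sum to 46, so (4,2) = 4.
The remaining cell in row 2 is (2,2) = 50 − 64 = -14.
Using row 4: 1 + 4 + 22 + 40 + ? → (4,5) = 50 − 67 = -17.
From column 2, 50 − (-14 + (-5) + 4 + 28) gives (1,2) = 37.
The remaining cell in main diagonal is (5,5) = 50 − 58 = -8.
Row 1: 19 + 37 + (-20) + 16 + ? = 50, so (1,4) = -2.
Row 5 must total 50; the given cells sum to 76, so (5,4) = -26.
The remaining cell in column 4 is (3,4) = 50 − 19 = 31.
Column 5 must total 50; the given cells sum to 16, so (3,5) = 34.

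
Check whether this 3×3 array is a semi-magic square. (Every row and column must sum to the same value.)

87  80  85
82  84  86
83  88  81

Row 1: 87 + 80 + 85 = 252.
Row 2: 82 + 84 + 86 = 252.
Row 3: 83 + 88 + 81 = 252.
Column 1: 87 + 82 + 83 = 252.
Column 2: 80 + 84 + 88 = 252.
Column 3: 85 + 86 + 81 = 252.
All lines sum to 252.

Yes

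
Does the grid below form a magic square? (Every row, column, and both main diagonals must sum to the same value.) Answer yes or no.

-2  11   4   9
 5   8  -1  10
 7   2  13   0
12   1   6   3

Row 1: -2 + 11 + 4 + 9 = 22.
Row 2: 5 + 8 + (-1) + 10 = 22.
Row 3: 7 + 2 + 13 + 0 = 22.
Row 4: 12 + 1 + 6 + 3 = 22.
Column 1: -2 + 5 + 7 + 12 = 22.
Column 2: 11 + 8 + 2 + 1 = 22.
Column 3: 4 + (-1) + 13 + 6 = 22.
Column 4: 9 + 10 + 0 + 3 = 22.
Main diagonal: -2 + 8 + 13 + 3 = 22.
Anti-diagonal: 9 + (-1) + 2 + 12 = 22.
All lines sum to 22.

Yes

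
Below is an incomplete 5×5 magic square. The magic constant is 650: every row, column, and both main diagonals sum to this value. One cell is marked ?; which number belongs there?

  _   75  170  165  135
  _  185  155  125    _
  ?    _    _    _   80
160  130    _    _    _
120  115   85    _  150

Row 1: 75 + 170 + 165 + 135 + ? = 650, so (1,1) = 105.
The remaining cell in row 5 is (5,4) = 650 − 470 = 180.
Column 2: 75 + 185 + 130 + 115 + ? = 650, so (3,2) = 145.
Anti-diagonal: 135 + 125 + 130 + 120 + ? = 650, so (3,3) = 140.
The remaining cell in column 3 is (4,3) = 650 − 550 = 100.
Main diagonal must total 650; the given cells sum to 580, so (4,4) = 70.
The remaining cell in row 4 is (4,5) = 650 − 460 = 190.
Column 4 must total 650; the given cells sum to 540, so (3,4) = 110.
The remaining cell in column 5 is (2,5) = 650 − 555 = 95.
The remaining cell in row 2 is (2,1) = 650 − 560 = 90.
Row 3 must total 650; the given cells sum to 475, so (3,1) = 175.

175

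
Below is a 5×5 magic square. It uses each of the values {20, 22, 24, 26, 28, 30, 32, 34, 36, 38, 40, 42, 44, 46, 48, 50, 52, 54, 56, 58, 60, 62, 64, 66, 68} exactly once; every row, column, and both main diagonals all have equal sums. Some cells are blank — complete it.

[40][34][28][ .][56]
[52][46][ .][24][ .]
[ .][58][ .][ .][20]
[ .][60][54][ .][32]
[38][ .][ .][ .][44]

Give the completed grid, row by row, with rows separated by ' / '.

The 25 entries sum to 1100, so each line sums to 1100/5 = 220.
Row 1 must total 220; the given cells sum to 158, so (1,4) = 62.
Using column 2: 34 + 46 + 58 + 60 + ? → (5,2) = 220 − 198 = 22.
Column 5 must total 220; the given cells sum to 152, so (2,5) = 68.
Using anti-diagonal: 56 + 24 + 60 + 38 + ? → (3,3) = 220 − 178 = 42.
Row 2: 52 + 46 + 24 + 68 + ? = 220, so (2,3) = 30.
The remaining cell in column 3 is (5,3) = 220 − 154 = 66.
From main diagonal, 220 − (40 + 46 + 42 + 44) gives (4,4) = 48.
Row 4 must total 220; the given cells sum to 194, so (4,1) = 26.
Row 5 must total 220; the given cells sum to 170, so (5,4) = 50.
Using column 1: 40 + 52 + 26 + 38 + ? → (3,1) = 220 − 156 = 64.
The remaining cell in column 4 is (3,4) = 220 − 184 = 36.

40 34 28 62 56 / 52 46 30 24 68 / 64 58 42 36 20 / 26 60 54 48 32 / 38 22 66 50 44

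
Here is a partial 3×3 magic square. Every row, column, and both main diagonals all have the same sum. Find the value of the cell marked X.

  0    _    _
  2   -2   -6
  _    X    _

6

Row 2 is complete and sums to -6; that is the magic constant.
Column 1 needs -6; the known cells sum to 2, so (3,1) = -8.
Main diagonal must total -6; the given cells sum to -2, so (3,3) = -4.
Anti-diagonal needs -6; the known cells sum to -10, so (1,3) = 4.
Row 1 needs -6; the known cells sum to 4, so (1,2) = -10.
The remaining cell in row 3 is (3,2) = -6 − (-12) = 6.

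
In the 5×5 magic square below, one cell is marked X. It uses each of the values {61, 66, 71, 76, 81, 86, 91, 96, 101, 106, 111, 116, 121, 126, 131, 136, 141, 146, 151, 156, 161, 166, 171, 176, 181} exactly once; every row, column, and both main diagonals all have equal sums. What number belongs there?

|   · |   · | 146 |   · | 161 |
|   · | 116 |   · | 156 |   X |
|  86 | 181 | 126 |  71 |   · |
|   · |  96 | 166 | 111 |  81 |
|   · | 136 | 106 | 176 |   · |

101

The 25 entries sum to 3025, so each line sums to 3025/5 = 605.
Row 3 needs 605; the known cells sum to 464, so (3,5) = 141.
From row 4, 605 − (96 + 166 + 111 + 81) gives (4,1) = 151.
Column 2: 116 + 181 + 96 + 136 + ? = 605, so (1,2) = 76.
Column 3 must total 605; the given cells sum to 544, so (2,3) = 61.
Column 4: 156 + 71 + 111 + 176 + ? = 605, so (1,4) = 91.
Anti-diagonal needs 605; the known cells sum to 539, so (5,1) = 66.
From row 1, 605 − (76 + 146 + 91 + 161) gives (1,1) = 131.
Row 5: 66 + 136 + 106 + 176 + ? = 605, so (5,5) = 121.
The remaining cell in column 1 is (2,1) = 605 − 434 = 171.
From column 5, 605 − (161 + 141 + 81 + 121) gives (2,5) = 101.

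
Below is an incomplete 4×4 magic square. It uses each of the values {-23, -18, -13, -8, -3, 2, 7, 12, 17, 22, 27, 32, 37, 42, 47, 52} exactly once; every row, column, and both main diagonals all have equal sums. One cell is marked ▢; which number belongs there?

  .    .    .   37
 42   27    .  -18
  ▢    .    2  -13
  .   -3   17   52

The 16 entries sum to 232, so each line sums to 232/4 = 58.
Using row 2: 42 + 27 + (-18) + ? → (2,3) = 58 − 51 = 7.
The remaining cell in row 4 is (4,1) = 58 − 66 = -8.
Column 3 needs 58; the known cells sum to 26, so (1,3) = 32.
Main diagonal needs 58; the known cells sum to 81, so (1,1) = -23.
Anti-diagonal: 37 + 7 + (-8) + ? = 58, so (3,2) = 22.
Row 1 must total 58; the given cells sum to 46, so (1,2) = 12.
The remaining cell in row 3 is (3,1) = 58 − 11 = 47.

47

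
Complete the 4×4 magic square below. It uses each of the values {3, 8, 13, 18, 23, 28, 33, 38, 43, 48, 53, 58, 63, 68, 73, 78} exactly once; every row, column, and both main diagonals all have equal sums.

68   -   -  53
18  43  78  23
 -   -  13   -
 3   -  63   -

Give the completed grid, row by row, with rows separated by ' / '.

The 16 entries sum to 648, so each line sums to 648/4 = 162.
Column 1 needs 162; the known cells sum to 89, so (3,1) = 73.
Column 3 must total 162; the given cells sum to 154, so (1,3) = 8.
From main diagonal, 162 − (68 + 43 + 13) gives (4,4) = 38.
The remaining cell in anti-diagonal is (3,2) = 162 − 134 = 28.
Using row 1: 68 + 8 + 53 + ? → (1,2) = 162 − 129 = 33.
Row 3 must total 162; the given cells sum to 114, so (3,4) = 48.
Row 4: 3 + 63 + 38 + ? = 162, so (4,2) = 58.

68 33 8 53 / 18 43 78 23 / 73 28 13 48 / 3 58 63 38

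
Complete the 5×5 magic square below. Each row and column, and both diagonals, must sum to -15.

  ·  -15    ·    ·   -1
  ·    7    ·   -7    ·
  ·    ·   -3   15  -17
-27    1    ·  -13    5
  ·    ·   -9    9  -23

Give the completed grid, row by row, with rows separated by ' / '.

17 -15 3 -19 -1 / -11 7 -25 -7 21 / 11 -21 -3 15 -17 / -27 1 19 -13 5 / -5 13 -9 9 -23

Using row 4: -27 + 1 + (-13) + 5 + ? → (4,3) = -15 − (-34) = 19.
From column 4, -15 − (-7 + 15 + (-13) + 9) gives (1,4) = -19.
From column 5, -15 − (-1 + (-17) + 5 + (-23)) gives (2,5) = 21.
From main diagonal, -15 − (7 + (-3) + (-13) + (-23)) gives (1,1) = 17.
Anti-diagonal: -1 + (-7) + (-3) + 1 + ? = -15, so (5,1) = -5.
Row 1: 17 + (-15) + (-19) + (-1) + ? = -15, so (1,3) = 3.
Row 5: -5 + (-9) + 9 + (-23) + ? = -15, so (5,2) = 13.
The remaining cell in column 2 is (3,2) = -15 − 6 = -21.
Using column 3: 3 + (-3) + 19 + (-9) + ? → (2,3) = -15 − 10 = -25.
Using row 2: 7 + (-25) + (-7) + 21 + ? → (2,1) = -15 − (-4) = -11.
The remaining cell in row 3 is (3,1) = -15 − (-26) = 11.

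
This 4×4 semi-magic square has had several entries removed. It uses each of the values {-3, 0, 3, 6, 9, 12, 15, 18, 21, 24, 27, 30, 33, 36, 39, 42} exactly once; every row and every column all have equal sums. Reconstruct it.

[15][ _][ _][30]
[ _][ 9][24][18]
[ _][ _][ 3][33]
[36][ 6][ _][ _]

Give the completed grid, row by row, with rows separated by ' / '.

The 16 entries sum to 312, so each line sums to 312/4 = 78.
Using row 2: 9 + 24 + 18 + ? → (2,1) = 78 − 51 = 27.
The remaining cell in column 1 is (3,1) = 78 − 78 = 0.
Column 4 needs 78; the known cells sum to 81, so (4,4) = -3.
From row 3, 78 − (0 + 3 + 33) gives (3,2) = 42.
Using row 4: 36 + 6 + (-3) + ? → (4,3) = 78 − 39 = 39.
Using column 2: 9 + 42 + 6 + ? → (1,2) = 78 − 57 = 21.
The remaining cell in column 3 is (1,3) = 78 − 66 = 12.

15 21 12 30 / 27 9 24 18 / 0 42 3 33 / 36 6 39 -3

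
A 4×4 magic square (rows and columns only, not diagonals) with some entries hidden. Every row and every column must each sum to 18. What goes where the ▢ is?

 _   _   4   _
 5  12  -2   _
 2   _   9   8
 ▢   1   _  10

0

Row 2: 5 + 12 + (-2) + ? = 18, so (2,4) = 3.
The remaining cell in row 3 is (3,2) = 18 − 19 = -1.
Column 2: 12 + (-1) + 1 + ? = 18, so (1,2) = 6.
Column 3: 4 + (-2) + 9 + ? = 18, so (4,3) = 7.
Column 4 needs 18; the known cells sum to 21, so (1,4) = -3.
Row 1 needs 18; the known cells sum to 7, so (1,1) = 11.
From row 4, 18 − (1 + 7 + 10) gives (4,1) = 0.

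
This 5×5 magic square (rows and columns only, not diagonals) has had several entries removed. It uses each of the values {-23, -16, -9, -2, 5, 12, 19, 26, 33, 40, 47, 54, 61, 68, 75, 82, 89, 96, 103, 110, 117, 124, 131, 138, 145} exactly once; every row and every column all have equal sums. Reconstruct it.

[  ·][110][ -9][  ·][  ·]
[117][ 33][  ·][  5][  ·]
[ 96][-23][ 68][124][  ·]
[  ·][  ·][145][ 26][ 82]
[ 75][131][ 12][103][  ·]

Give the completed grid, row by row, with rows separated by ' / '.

19 110 -9 47 138 / 117 33 89 5 61 / 96 -23 68 124 40 / -2 54 145 26 82 / 75 131 12 103 -16

The 25 entries sum to 1525, so each line sums to 1525/5 = 305.
Row 3: 96 + (-23) + 68 + 124 + ? = 305, so (3,5) = 40.
Using row 5: 75 + 131 + 12 + 103 + ? → (5,5) = 305 − 321 = -16.
Column 2: 110 + 33 + (-23) + 131 + ? = 305, so (4,2) = 54.
Using column 3: -9 + 68 + 145 + 12 + ? → (2,3) = 305 − 216 = 89.
Column 4 must total 305; the given cells sum to 258, so (1,4) = 47.
Using row 2: 117 + 33 + 89 + 5 + ? → (2,5) = 305 − 244 = 61.
From row 4, 305 − (54 + 145 + 26 + 82) gives (4,1) = -2.
From column 1, 305 − (117 + 96 + (-2) + 75) gives (1,1) = 19.
Column 5 needs 305; the known cells sum to 167, so (1,5) = 138.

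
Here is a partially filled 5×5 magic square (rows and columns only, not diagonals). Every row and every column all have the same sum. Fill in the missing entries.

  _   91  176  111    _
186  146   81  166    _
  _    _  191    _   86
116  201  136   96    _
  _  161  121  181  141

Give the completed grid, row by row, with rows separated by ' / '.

Column 3 is already complete: 176 + 81 + 191 + 136 + 121 = 705, so that is the magic constant.
Row 2: 186 + 146 + 81 + 166 + ? = 705, so (2,5) = 126.
Row 4 must total 705; the given cells sum to 549, so (4,5) = 156.
From row 5, 705 − (161 + 121 + 181 + 141) gives (5,1) = 101.
The remaining cell in column 2 is (3,2) = 705 − 599 = 106.
From column 4, 705 − (111 + 166 + 96 + 181) gives (3,4) = 151.
Using column 5: 126 + 86 + 156 + 141 + ? → (1,5) = 705 − 509 = 196.
From row 1, 705 − (91 + 176 + 111 + 196) gives (1,1) = 131.
Using row 3: 106 + 191 + 151 + 86 + ? → (3,1) = 705 − 534 = 171.

131 91 176 111 196 / 186 146 81 166 126 / 171 106 191 151 86 / 116 201 136 96 156 / 101 161 121 181 141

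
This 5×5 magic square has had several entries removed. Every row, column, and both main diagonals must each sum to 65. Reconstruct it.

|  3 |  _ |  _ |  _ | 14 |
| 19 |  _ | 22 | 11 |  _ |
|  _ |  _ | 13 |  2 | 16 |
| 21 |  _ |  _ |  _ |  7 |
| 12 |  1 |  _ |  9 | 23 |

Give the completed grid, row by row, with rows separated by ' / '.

Row 5 must total 65; the given cells sum to 45, so (5,3) = 20.
The remaining cell in column 1 is (3,1) = 65 − 55 = 10.
Column 5 needs 65; the known cells sum to 60, so (2,5) = 5.
Anti-diagonal must total 65; the given cells sum to 50, so (4,2) = 15.
Row 2 must total 65; the given cells sum to 57, so (2,2) = 8.
Row 3 must total 65; the given cells sum to 41, so (3,2) = 24.
From column 2, 65 − (8 + 24 + 15 + 1) gives (1,2) = 17.
Main diagonal: 3 + 8 + 13 + 23 + ? = 65, so (4,4) = 18.
The remaining cell in row 4 is (4,3) = 65 − 61 = 4.
The remaining cell in column 3 is (1,3) = 65 − 59 = 6.
The remaining cell in column 4 is (1,4) = 65 − 40 = 25.

3 17 6 25 14 / 19 8 22 11 5 / 10 24 13 2 16 / 21 15 4 18 7 / 12 1 20 9 23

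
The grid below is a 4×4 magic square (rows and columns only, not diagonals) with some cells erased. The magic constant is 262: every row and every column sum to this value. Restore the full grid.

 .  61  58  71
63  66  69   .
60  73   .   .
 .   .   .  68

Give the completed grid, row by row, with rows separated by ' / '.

From row 1, 262 − (61 + 58 + 71) gives (1,1) = 72.
Row 2 needs 262; the known cells sum to 198, so (2,4) = 64.
From column 1, 262 − (72 + 63 + 60) gives (4,1) = 67.
From column 2, 262 − (61 + 66 + 73) gives (4,2) = 62.
Column 4 needs 262; the known cells sum to 203, so (3,4) = 59.
From row 3, 262 − (60 + 73 + 59) gives (3,3) = 70.
Row 4 must total 262; the given cells sum to 197, so (4,3) = 65.

72 61 58 71 / 63 66 69 64 / 60 73 70 59 / 67 62 65 68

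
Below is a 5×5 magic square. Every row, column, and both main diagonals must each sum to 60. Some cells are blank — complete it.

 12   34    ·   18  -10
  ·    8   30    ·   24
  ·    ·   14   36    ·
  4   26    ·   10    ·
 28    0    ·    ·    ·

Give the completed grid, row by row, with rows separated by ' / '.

Row 1 must total 60; the given cells sum to 54, so (1,3) = 6.
Column 2 needs 60; the known cells sum to 68, so (3,2) = -8.
Main diagonal must total 60; the given cells sum to 44, so (5,5) = 16.
Anti-diagonal must total 60; the given cells sum to 58, so (2,4) = 2.
The remaining cell in row 2 is (2,1) = 60 − 64 = -4.
Column 1 needs 60; the known cells sum to 40, so (3,1) = 20.
Using column 4: 18 + 2 + 36 + 10 + ? → (5,4) = 60 − 66 = -6.
Row 3 must total 60; the given cells sum to 62, so (3,5) = -2.
From row 5, 60 − (28 + 0 + (-6) + 16) gives (5,3) = 22.
Column 3: 6 + 30 + 14 + 22 + ? = 60, so (4,3) = -12.
Column 5 needs 60; the known cells sum to 28, so (4,5) = 32.

12 34 6 18 -10 / -4 8 30 2 24 / 20 -8 14 36 -2 / 4 26 -12 10 32 / 28 0 22 -6 16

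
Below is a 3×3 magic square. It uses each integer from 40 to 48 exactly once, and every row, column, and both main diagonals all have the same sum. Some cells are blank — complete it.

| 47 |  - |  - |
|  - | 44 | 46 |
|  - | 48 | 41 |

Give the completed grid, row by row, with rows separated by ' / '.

47 40 45 / 42 44 46 / 43 48 41

The entries are 40 through 48, which sum to 396, so each line sums to 396/3 = 132.
Row 2: 44 + 46 + ? = 132, so (2,1) = 42.
Using row 3: 48 + 41 + ? → (3,1) = 132 − 89 = 43.
Column 2 must total 132; the given cells sum to 92, so (1,2) = 40.
From column 3, 132 − (46 + 41) gives (1,3) = 45.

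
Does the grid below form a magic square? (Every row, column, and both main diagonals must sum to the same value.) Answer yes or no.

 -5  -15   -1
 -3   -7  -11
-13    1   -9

Row 1: -5 + (-15) + (-1) = -21.
Row 2: -3 + (-7) + (-11) = -21.
Row 3: -13 + 1 + (-9) = -21.
Column 1: -5 + (-3) + (-13) = -21.
Column 2: -15 + (-7) + 1 = -21.
Column 3: -1 + (-11) + (-9) = -21.
Main diagonal: -5 + (-7) + (-9) = -21.
Anti-diagonal: -1 + (-7) + (-13) = -21.
All lines sum to -21.

Yes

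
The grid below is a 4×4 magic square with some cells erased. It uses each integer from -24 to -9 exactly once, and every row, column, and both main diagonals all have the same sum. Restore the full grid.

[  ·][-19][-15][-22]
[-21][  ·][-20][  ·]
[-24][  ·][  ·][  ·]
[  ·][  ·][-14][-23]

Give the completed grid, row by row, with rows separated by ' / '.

The entries are -24 through -9, which sum to -264, so each line sums to -264/4 = -66.
The remaining cell in row 1 is (1,1) = -66 − (-56) = -10.
The remaining cell in column 1 is (4,1) = -66 − (-55) = -11.
The remaining cell in column 3 is (3,3) = -66 − (-49) = -17.
Main diagonal: -10 + (-17) + (-23) + ? = -66, so (2,2) = -16.
Using anti-diagonal: -22 + (-20) + (-11) + ? → (3,2) = -66 − (-53) = -13.
Row 2: -21 + (-16) + (-20) + ? = -66, so (2,4) = -9.
Using row 3: -24 + (-13) + (-17) + ? → (3,4) = -66 − (-54) = -12.
Row 4: -11 + (-14) + (-23) + ? = -66, so (4,2) = -18.

-10 -19 -15 -22 / -21 -16 -20 -9 / -24 -13 -17 -12 / -11 -18 -14 -23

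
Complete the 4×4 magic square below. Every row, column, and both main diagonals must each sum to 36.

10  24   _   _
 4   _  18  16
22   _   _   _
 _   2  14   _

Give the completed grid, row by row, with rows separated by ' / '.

10 24 -4 6 / 4 -2 18 16 / 22 12 8 -6 / 0 2 14 20

Using row 2: 4 + 18 + 16 + ? → (2,2) = 36 − 38 = -2.
Column 1 needs 36; the known cells sum to 36, so (4,1) = 0.
From column 2, 36 − (24 + (-2) + 2) gives (3,2) = 12.
Using anti-diagonal: 18 + 12 + 0 + ? → (1,4) = 36 − 30 = 6.
The remaining cell in row 1 is (1,3) = 36 − 40 = -4.
Row 4 needs 36; the known cells sum to 16, so (4,4) = 20.
Using column 3: -4 + 18 + 14 + ? → (3,3) = 36 − 28 = 8.
Using column 4: 6 + 16 + 20 + ? → (3,4) = 36 − 42 = -6.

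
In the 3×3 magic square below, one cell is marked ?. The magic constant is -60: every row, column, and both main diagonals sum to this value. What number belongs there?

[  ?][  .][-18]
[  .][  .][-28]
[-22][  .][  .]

-26

Column 3 needs -60; the known cells sum to -46, so (3,3) = -14.
Anti-diagonal must total -60; the given cells sum to -40, so (2,2) = -20.
From row 2, -60 − (-20 + (-28)) gives (2,1) = -12.
Row 3 must total -60; the given cells sum to -36, so (3,2) = -24.
Using column 1: -12 + (-22) + ? → (1,1) = -60 − (-34) = -26.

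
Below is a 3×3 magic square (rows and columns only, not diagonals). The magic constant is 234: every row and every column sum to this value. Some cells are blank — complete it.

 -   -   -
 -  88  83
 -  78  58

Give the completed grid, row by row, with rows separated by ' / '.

73 68 93 / 63 88 83 / 98 78 58

The remaining cell in row 2 is (2,1) = 234 − 171 = 63.
Using row 3: 78 + 58 + ? → (3,1) = 234 − 136 = 98.
Column 1: 63 + 98 + ? = 234, so (1,1) = 73.
From column 2, 234 − (88 + 78) gives (1,2) = 68.
The remaining cell in column 3 is (1,3) = 234 − 141 = 93.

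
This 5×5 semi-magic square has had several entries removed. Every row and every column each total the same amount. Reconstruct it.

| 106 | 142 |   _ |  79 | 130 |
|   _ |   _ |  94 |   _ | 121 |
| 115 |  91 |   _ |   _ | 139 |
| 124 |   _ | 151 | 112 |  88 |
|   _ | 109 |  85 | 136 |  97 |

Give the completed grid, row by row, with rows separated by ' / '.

Column 5 is already complete: 130 + 121 + 139 + 88 + 97 = 575, so that is the magic constant.
Row 1 must total 575; the given cells sum to 457, so (1,3) = 118.
Using row 4: 124 + 151 + 112 + 88 + ? → (4,2) = 575 − 475 = 100.
From row 5, 575 − (109 + 85 + 136 + 97) gives (5,1) = 148.
Column 1: 106 + 115 + 124 + 148 + ? = 575, so (2,1) = 82.
Column 2: 142 + 91 + 100 + 109 + ? = 575, so (2,2) = 133.
Column 3 must total 575; the given cells sum to 448, so (3,3) = 127.
Using row 2: 82 + 133 + 94 + 121 + ? → (2,4) = 575 − 430 = 145.
Row 3 needs 575; the known cells sum to 472, so (3,4) = 103.

106 142 118 79 130 / 82 133 94 145 121 / 115 91 127 103 139 / 124 100 151 112 88 / 148 109 85 136 97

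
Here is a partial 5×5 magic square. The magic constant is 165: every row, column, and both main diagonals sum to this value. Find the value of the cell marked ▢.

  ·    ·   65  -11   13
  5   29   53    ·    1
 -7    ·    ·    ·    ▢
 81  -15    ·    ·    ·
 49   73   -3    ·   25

Row 2 must total 165; the given cells sum to 88, so (2,4) = 77.
From row 5, 165 − (49 + 73 + (-3) + 25) gives (5,4) = 21.
Column 1: 5 + (-7) + 81 + 49 + ? = 165, so (1,1) = 37.
Using anti-diagonal: 13 + 77 + (-15) + 49 + ? → (3,3) = 165 − 124 = 41.
Row 1 must total 165; the given cells sum to 104, so (1,2) = 61.
Column 2: 61 + 29 + (-15) + 73 + ? = 165, so (3,2) = 17.
The remaining cell in column 3 is (4,3) = 165 − 156 = 9.
Main diagonal: 37 + 29 + 41 + 25 + ? = 165, so (4,4) = 33.
Row 4: 81 + (-15) + 9 + 33 + ? = 165, so (4,5) = 57.
Using column 4: -11 + 77 + 33 + 21 + ? → (3,4) = 165 − 120 = 45.
From column 5, 165 − (13 + 1 + 57 + 25) gives (3,5) = 69.

69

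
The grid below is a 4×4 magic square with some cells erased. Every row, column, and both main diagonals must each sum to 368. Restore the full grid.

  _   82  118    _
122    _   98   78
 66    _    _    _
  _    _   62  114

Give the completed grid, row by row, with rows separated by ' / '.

The remaining cell in row 2 is (2,2) = 368 − 298 = 70.
Column 3 must total 368; the given cells sum to 278, so (3,3) = 90.
The remaining cell in main diagonal is (1,1) = 368 − 274 = 94.
Using row 1: 94 + 82 + 118 + ? → (1,4) = 368 − 294 = 74.
From column 1, 368 − (94 + 122 + 66) gives (4,1) = 86.
Column 4 must total 368; the given cells sum to 266, so (3,4) = 102.
Anti-diagonal: 74 + 98 + 86 + ? = 368, so (3,2) = 110.
Using row 4: 86 + 62 + 114 + ? → (4,2) = 368 − 262 = 106.

94 82 118 74 / 122 70 98 78 / 66 110 90 102 / 86 106 62 114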